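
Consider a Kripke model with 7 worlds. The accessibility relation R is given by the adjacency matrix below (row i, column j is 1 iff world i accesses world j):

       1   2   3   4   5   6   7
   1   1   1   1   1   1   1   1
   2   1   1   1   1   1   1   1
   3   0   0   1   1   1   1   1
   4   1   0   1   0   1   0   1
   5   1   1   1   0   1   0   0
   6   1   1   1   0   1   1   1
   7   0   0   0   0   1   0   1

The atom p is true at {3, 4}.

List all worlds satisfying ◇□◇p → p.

1: ◇□◇p is T, p is F. ✗
2: ◇□◇p is T, p is F. ✗
3: ◇□◇p is T, p is T. ✓
4: ◇□◇p is T, p is T. ✓
5: ◇□◇p is T, p is F. ✗
6: ◇□◇p is T, p is F. ✗
7: ◇□◇p is T, p is F. ✗

{3, 4}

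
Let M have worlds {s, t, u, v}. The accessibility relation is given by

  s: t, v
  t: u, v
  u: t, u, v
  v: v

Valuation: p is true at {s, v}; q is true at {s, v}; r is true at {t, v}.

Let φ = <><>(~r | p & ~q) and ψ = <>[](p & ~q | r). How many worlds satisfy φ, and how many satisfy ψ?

For <><>(~r | p & ~q):
s: successors {t, v}; <>(~r | p & ~q) there: t:T, v:F. ✓
t: successors {u, v}; <>(~r | p & ~q) there: u:T, v:F. ✓
u: successors {t, u, v}; <>(~r | p & ~q) there: t:T, u:T, v:F. ✓
v: successors {v}; <>(~r | p & ~q) there: v:F. ✗
— 3 worlds.
For <>[](p & ~q | r):
s: successors {t, v}; [](p & ~q | r) there: t:F, v:T. ✓
t: successors {u, v}; [](p & ~q | r) there: u:F, v:T. ✓
u: successors {t, u, v}; [](p & ~q | r) there: t:F, u:F, v:T. ✓
v: successors {v}; [](p & ~q | r) there: v:T. ✓
— 4 worlds.

3 and 4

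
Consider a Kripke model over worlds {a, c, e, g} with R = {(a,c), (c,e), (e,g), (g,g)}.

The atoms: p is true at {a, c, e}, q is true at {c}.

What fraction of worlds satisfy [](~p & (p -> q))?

1/2

a: successors {c}; ~p & (p -> q) there: c:F. ✗
c: successors {e}; ~p & (p -> q) there: e:F. ✗
e: successors {g}; ~p & (p -> q) there: g:T. ✓
g: successors {g}; ~p & (p -> q) there: g:T. ✓
That's 2 of 4 worlds, so 2/4 = 1/2.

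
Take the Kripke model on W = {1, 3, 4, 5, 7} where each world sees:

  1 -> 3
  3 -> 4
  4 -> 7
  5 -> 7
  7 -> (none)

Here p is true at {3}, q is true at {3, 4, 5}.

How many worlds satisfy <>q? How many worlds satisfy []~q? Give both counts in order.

2 and 3

For <>q:
1: successors {3}; q there: 3:T. ✓
3: successors {4}; q there: 4:T. ✓
4: successors {7}; q there: 7:F. ✗
5: successors {7}; q there: 7:F. ✗
7: no successors, so <>q fails. ✗
— 2 worlds.
For []~q:
1: successors {3}; ~q there: 3:F. ✗
3: successors {4}; ~q there: 4:F. ✗
4: successors {7}; ~q there: 7:T. ✓
5: successors {7}; ~q there: 7:T. ✓
7: no successors, so []~q holds vacuously. ✓
— 3 worlds.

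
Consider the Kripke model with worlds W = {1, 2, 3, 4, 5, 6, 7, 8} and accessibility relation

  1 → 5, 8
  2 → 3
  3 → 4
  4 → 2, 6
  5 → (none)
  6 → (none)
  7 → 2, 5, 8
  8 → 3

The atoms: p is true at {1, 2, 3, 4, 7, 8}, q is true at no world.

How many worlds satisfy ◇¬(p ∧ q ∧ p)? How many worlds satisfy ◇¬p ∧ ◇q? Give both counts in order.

For ◇¬(p ∧ q ∧ p):
1: successors {5, 8}; ¬(p ∧ q ∧ p) there: 5:T, 8:T. ✓
2: successors {3}; ¬(p ∧ q ∧ p) there: 3:T. ✓
3: successors {4}; ¬(p ∧ q ∧ p) there: 4:T. ✓
4: successors {2, 6}; ¬(p ∧ q ∧ p) there: 2:T, 6:T. ✓
5: no successors, so ◇¬(p ∧ q ∧ p) fails. ✗
6: no successors, so ◇¬(p ∧ q ∧ p) fails. ✗
7: successors {2, 5, 8}; ¬(p ∧ q ∧ p) there: 2:T, 5:T, 8:T. ✓
8: successors {3}; ¬(p ∧ q ∧ p) there: 3:T. ✓
— 6 worlds.
For ◇¬p ∧ ◇q:
1: ◇¬p is T, ◇q is F. ✗
2: ◇¬p is F, ◇q is F. ✗
3: ◇¬p is F, ◇q is F. ✗
4: ◇¬p is T, ◇q is F. ✗
5: ◇¬p is F, ◇q is F. ✗
6: ◇¬p is F, ◇q is F. ✗
7: ◇¬p is T, ◇q is F. ✗
8: ◇¬p is F, ◇q is F. ✗
— 0 worlds.

6 and 0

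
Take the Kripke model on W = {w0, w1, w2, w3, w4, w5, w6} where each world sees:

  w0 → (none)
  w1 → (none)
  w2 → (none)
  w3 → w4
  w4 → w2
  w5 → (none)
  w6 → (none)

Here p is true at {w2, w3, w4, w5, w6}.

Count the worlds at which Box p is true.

w0: no successors, so Box p holds vacuously. ✓
w1: no successors, so Box p holds vacuously. ✓
w2: no successors, so Box p holds vacuously. ✓
w3: successors {w4}; p there: w4:T. ✓
w4: successors {w2}; p there: w2:T. ✓
w5: no successors, so Box p holds vacuously. ✓
w6: no successors, so Box p holds vacuously. ✓
Satisfying worlds: {w0, w1, w2, w3, w4, w5, w6}.

7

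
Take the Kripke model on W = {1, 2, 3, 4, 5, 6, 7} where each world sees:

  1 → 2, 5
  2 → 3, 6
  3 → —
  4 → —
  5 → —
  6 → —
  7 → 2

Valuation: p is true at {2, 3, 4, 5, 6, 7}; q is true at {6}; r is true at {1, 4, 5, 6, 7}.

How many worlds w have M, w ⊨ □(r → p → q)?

1: successors {2, 5}; r → p → q there: 2:T, 5:F. ✗
2: successors {3, 6}; r → p → q there: 3:T, 6:T. ✓
3: no successors, so □(r → p → q) holds vacuously. ✓
4: no successors, so □(r → p → q) holds vacuously. ✓
5: no successors, so □(r → p → q) holds vacuously. ✓
6: no successors, so □(r → p → q) holds vacuously. ✓
7: successors {2}; r → p → q there: 2:T. ✓
Satisfying worlds: {2, 3, 4, 5, 6, 7}.

6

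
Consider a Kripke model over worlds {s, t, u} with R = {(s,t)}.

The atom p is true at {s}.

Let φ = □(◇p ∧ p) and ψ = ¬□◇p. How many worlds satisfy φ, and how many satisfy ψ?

2 and 1

For □(◇p ∧ p):
s: successors {t}; ◇p ∧ p there: t:F. ✗
t: no successors, so □(◇p ∧ p) holds vacuously. ✓
u: no successors, so □(◇p ∧ p) holds vacuously. ✓
— 2 worlds.
For ¬□◇p:
s: □◇p is F. ✓
t: □◇p is T. ✗
u: □◇p is T. ✗
— 1 world.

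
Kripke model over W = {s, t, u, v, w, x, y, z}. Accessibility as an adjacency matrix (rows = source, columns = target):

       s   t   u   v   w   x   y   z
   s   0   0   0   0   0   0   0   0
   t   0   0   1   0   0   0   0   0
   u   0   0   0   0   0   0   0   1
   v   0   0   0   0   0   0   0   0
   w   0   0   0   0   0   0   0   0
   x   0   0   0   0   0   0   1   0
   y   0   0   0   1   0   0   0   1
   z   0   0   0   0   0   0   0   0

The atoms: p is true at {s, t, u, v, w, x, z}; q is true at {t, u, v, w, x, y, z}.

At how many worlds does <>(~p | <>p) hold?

s: no successors, so <>(~p | <>p) fails. ✗
t: successors {u}; ~p | <>p there: u:T. ✓
u: successors {z}; ~p | <>p there: z:F. ✗
v: no successors, so <>(~p | <>p) fails. ✗
w: no successors, so <>(~p | <>p) fails. ✗
x: successors {y}; ~p | <>p there: y:T. ✓
y: successors {v, z}; ~p | <>p there: v:F, z:F. ✗
z: no successors, so <>(~p | <>p) fails. ✗
Satisfying worlds: {t, x}.

2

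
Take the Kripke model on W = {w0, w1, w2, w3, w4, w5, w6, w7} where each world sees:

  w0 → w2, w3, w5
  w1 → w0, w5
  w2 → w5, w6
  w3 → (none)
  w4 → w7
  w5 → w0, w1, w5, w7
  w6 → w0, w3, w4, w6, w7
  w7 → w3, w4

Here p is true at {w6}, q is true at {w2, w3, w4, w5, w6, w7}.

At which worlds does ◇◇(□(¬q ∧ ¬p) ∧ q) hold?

{w1, w2, w4, w5, w6}

w0: successors {w2, w3, w5}; ◇(□(¬q ∧ ¬p) ∧ q) there: w2:F, w3:F, w5:F. ✗
w1: successors {w0, w5}; ◇(□(¬q ∧ ¬p) ∧ q) there: w0:T, w5:F. ✓
w2: successors {w5, w6}; ◇(□(¬q ∧ ¬p) ∧ q) there: w5:F, w6:T. ✓
w3: no successors, so ◇◇(□(¬q ∧ ¬p) ∧ q) fails. ✗
w4: successors {w7}; ◇(□(¬q ∧ ¬p) ∧ q) there: w7:T. ✓
w5: successors {w0, w1, w5, w7}; ◇(□(¬q ∧ ¬p) ∧ q) there: w0:T, w1:F, w5:F, w7:T. ✓
w6: successors {w0, w3, w4, w6, w7}; ◇(□(¬q ∧ ¬p) ∧ q) there: w0:T, w3:F, w4:F, w6:T, w7:T. ✓
w7: successors {w3, w4}; ◇(□(¬q ∧ ¬p) ∧ q) there: w3:F, w4:F. ✗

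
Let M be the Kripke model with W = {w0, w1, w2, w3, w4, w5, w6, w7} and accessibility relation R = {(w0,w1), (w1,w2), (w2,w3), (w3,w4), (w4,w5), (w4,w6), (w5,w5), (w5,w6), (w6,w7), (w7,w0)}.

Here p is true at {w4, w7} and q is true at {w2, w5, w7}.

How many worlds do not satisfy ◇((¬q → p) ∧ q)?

4

w0: successors {w1}; (¬q → p) ∧ q there: w1:F. ✗
w1: successors {w2}; (¬q → p) ∧ q there: w2:T. ✓
w2: successors {w3}; (¬q → p) ∧ q there: w3:F. ✗
w3: successors {w4}; (¬q → p) ∧ q there: w4:F. ✗
w4: successors {w5, w6}; (¬q → p) ∧ q there: w5:T, w6:F. ✓
w5: successors {w5, w6}; (¬q → p) ∧ q there: w5:T, w6:F. ✓
w6: successors {w7}; (¬q → p) ∧ q there: w7:T. ✓
w7: successors {w0}; (¬q → p) ∧ q there: w0:F. ✗
Satisfying worlds: {w1, w4, w5, w6}.
So ◇((¬q → p) ∧ q) fails at the other 4 worlds.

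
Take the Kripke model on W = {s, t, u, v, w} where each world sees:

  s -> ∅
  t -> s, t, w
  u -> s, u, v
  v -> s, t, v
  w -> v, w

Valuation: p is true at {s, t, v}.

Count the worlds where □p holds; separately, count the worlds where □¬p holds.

2 and 1

For □p:
s: no successors, so □p holds vacuously. ✓
t: successors {s, t, w}; p there: s:T, t:T, w:F. ✗
u: successors {s, u, v}; p there: s:T, u:F, v:T. ✗
v: successors {s, t, v}; p there: s:T, t:T, v:T. ✓
w: successors {v, w}; p there: v:T, w:F. ✗
— 2 worlds.
For □¬p:
s: no successors, so □¬p holds vacuously. ✓
t: successors {s, t, w}; ¬p there: s:F, t:F, w:T. ✗
u: successors {s, u, v}; ¬p there: s:F, u:T, v:F. ✗
v: successors {s, t, v}; ¬p there: s:F, t:F, v:F. ✗
w: successors {v, w}; ¬p there: v:F, w:T. ✗
— 1 world.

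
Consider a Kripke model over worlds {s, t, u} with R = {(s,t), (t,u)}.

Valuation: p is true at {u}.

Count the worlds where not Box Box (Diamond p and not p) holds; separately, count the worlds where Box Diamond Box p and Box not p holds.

1 and 2

For not Box Box (Diamond p and not p):
s: Box Box (Diamond p and not p) is F. ✓
t: Box Box (Diamond p and not p) is T. ✗
u: Box Box (Diamond p and not p) is T. ✗
— 1 world.
For Box Diamond Box p and Box not p:
s: Box Diamond Box p is T, Box not p is T. ✓
t: Box Diamond Box p is F, Box not p is F. ✗
u: Box Diamond Box p is T, Box not p is T. ✓
— 2 worlds.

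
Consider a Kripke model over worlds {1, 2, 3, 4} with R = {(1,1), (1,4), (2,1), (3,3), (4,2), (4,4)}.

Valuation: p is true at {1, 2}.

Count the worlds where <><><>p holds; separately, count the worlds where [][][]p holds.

3 and 0

For <><><>p:
1: successors {1, 4}; <><>p there: 1:T, 4:T. ✓
2: successors {1}; <><>p there: 1:T. ✓
3: successors {3}; <><>p there: 3:F. ✗
4: successors {2, 4}; <><>p there: 2:T, 4:T. ✓
— 3 worlds.
For [][][]p:
1: successors {1, 4}; [][]p there: 1:F, 4:F. ✗
2: successors {1}; [][]p there: 1:F. ✗
3: successors {3}; [][]p there: 3:F. ✗
4: successors {2, 4}; [][]p there: 2:F, 4:F. ✗
— 0 worlds.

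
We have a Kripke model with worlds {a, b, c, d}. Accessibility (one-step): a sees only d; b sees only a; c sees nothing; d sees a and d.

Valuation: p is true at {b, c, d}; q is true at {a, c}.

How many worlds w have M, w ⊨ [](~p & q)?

2

a: successors {d}; ~p & q there: d:F. ✗
b: successors {a}; ~p & q there: a:T. ✓
c: no successors, so [](~p & q) holds vacuously. ✓
d: successors {a, d}; ~p & q there: a:T, d:F. ✗
Satisfying worlds: {b, c}.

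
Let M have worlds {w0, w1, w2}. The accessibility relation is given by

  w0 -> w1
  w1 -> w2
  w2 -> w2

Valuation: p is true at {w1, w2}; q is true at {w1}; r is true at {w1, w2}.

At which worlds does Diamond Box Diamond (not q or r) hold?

{w0, w1, w2}

w0: successors {w1}; Box Diamond (not q or r) there: w1:T. ✓
w1: successors {w2}; Box Diamond (not q or r) there: w2:T. ✓
w2: successors {w2}; Box Diamond (not q or r) there: w2:T. ✓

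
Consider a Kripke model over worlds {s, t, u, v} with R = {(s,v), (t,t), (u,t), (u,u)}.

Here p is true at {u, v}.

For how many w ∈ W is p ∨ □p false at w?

s: p is F, □p is T. ✓
t: p is F, □p is F. ✗
u: p is T, □p is F. ✓
v: p is T, □p is T. ✓
Satisfying worlds: {s, u, v}.
So p ∨ □p fails at the other 1 world.

1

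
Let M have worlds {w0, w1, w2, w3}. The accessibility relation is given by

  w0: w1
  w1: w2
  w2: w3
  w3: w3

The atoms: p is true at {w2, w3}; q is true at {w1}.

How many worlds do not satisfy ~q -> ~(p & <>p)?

w0: ~q is T, ~(p & <>p) is T. ✓
w1: ~q is F, ~(p & <>p) is T. ✓
w2: ~q is T, ~(p & <>p) is F. ✗
w3: ~q is T, ~(p & <>p) is F. ✗
Satisfying worlds: {w0, w1}.
So ~q -> ~(p & <>p) fails at the other 2 worlds.

2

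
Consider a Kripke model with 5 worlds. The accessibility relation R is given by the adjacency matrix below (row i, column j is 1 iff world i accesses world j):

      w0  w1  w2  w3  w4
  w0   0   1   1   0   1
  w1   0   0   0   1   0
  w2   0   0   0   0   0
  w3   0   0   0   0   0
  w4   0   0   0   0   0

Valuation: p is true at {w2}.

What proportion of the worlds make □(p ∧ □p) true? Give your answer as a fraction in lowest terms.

w0: successors {w1, w2, w4}; p ∧ □p there: w1:F, w2:T, w4:F. ✗
w1: successors {w3}; p ∧ □p there: w3:F. ✗
w2: no successors, so □(p ∧ □p) holds vacuously. ✓
w3: no successors, so □(p ∧ □p) holds vacuously. ✓
w4: no successors, so □(p ∧ □p) holds vacuously. ✓
That's 3 of 5 worlds, so 3/5.

3/5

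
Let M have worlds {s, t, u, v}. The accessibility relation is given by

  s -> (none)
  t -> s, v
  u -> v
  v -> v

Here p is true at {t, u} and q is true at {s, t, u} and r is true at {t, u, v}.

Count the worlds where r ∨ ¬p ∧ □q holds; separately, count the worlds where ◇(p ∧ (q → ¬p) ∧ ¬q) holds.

For r ∨ ¬p ∧ □q:
s: r is F, ¬p ∧ □q is T. ✓
t: r is T, ¬p ∧ □q is F. ✓
u: r is T, ¬p ∧ □q is F. ✓
v: r is T, ¬p ∧ □q is F. ✓
— 4 worlds.
For ◇(p ∧ (q → ¬p) ∧ ¬q):
s: no successors, so ◇(p ∧ (q → ¬p) ∧ ¬q) fails. ✗
t: successors {s, v}; p ∧ (q → ¬p) ∧ ¬q there: s:F, v:F. ✗
u: successors {v}; p ∧ (q → ¬p) ∧ ¬q there: v:F. ✗
v: successors {v}; p ∧ (q → ¬p) ∧ ¬q there: v:F. ✗
— 0 worlds.

4 and 0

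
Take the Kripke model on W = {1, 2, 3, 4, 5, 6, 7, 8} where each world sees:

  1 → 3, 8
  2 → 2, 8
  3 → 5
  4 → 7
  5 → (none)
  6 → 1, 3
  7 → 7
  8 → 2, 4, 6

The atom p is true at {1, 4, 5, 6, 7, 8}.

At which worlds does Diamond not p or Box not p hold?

1: Diamond not p is T, Box not p is F. ✓
2: Diamond not p is T, Box not p is F. ✓
3: Diamond not p is F, Box not p is F. ✗
4: Diamond not p is F, Box not p is F. ✗
5: Diamond not p is F, Box not p is T. ✓
6: Diamond not p is T, Box not p is F. ✓
7: Diamond not p is F, Box not p is F. ✗
8: Diamond not p is T, Box not p is F. ✓

{1, 2, 5, 6, 8}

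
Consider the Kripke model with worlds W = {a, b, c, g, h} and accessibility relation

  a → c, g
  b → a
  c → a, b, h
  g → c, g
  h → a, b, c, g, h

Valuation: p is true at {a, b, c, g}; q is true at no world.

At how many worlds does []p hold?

a: successors {c, g}; p there: c:T, g:T. ✓
b: successors {a}; p there: a:T. ✓
c: successors {a, b, h}; p there: a:T, b:T, h:F. ✗
g: successors {c, g}; p there: c:T, g:T. ✓
h: successors {a, b, c, g, h}; p there: a:T, b:T, c:T, g:T, h:F. ✗
Satisfying worlds: {a, b, g}.

3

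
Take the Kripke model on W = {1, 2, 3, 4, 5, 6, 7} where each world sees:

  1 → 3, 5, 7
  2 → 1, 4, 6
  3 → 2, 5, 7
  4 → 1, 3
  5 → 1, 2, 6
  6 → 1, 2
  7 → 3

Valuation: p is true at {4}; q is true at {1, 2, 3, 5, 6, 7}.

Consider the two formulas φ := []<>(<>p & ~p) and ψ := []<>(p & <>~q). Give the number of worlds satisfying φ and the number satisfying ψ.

For []<>(<>p & ~p):
1: successors {3, 5, 7}; <>(<>p & ~p) there: 3:T, 5:T, 7:F. ✗
2: successors {1, 4, 6}; <>(<>p & ~p) there: 1:F, 4:F, 6:T. ✗
3: successors {2, 5, 7}; <>(<>p & ~p) there: 2:F, 5:T, 7:F. ✗
4: successors {1, 3}; <>(<>p & ~p) there: 1:F, 3:T. ✗
5: successors {1, 2, 6}; <>(<>p & ~p) there: 1:F, 2:F, 6:T. ✗
6: successors {1, 2}; <>(<>p & ~p) there: 1:F, 2:F. ✗
7: successors {3}; <>(<>p & ~p) there: 3:T. ✓
— 1 world.
For []<>(p & <>~q):
1: successors {3, 5, 7}; <>(p & <>~q) there: 3:F, 5:F, 7:F. ✗
2: successors {1, 4, 6}; <>(p & <>~q) there: 1:F, 4:F, 6:F. ✗
3: successors {2, 5, 7}; <>(p & <>~q) there: 2:F, 5:F, 7:F. ✗
4: successors {1, 3}; <>(p & <>~q) there: 1:F, 3:F. ✗
5: successors {1, 2, 6}; <>(p & <>~q) there: 1:F, 2:F, 6:F. ✗
6: successors {1, 2}; <>(p & <>~q) there: 1:F, 2:F. ✗
7: successors {3}; <>(p & <>~q) there: 3:F. ✗
— 0 worlds.

1 and 0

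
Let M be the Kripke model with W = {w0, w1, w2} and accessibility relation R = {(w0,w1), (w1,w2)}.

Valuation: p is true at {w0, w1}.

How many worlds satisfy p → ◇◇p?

w0: p is T, ◇◇p is F. ✗
w1: p is T, ◇◇p is F. ✗
w2: p is F, ◇◇p is F. ✓
Satisfying worlds: {w2}.

1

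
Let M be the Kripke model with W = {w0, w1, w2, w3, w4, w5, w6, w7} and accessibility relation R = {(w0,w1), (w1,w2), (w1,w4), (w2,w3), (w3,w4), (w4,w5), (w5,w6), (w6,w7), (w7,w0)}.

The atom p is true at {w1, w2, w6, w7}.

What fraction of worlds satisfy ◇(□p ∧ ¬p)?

1/4

w0: successors {w1}; □p ∧ ¬p there: w1:F. ✗
w1: successors {w2, w4}; □p ∧ ¬p there: w2:F, w4:F. ✗
w2: successors {w3}; □p ∧ ¬p there: w3:F. ✗
w3: successors {w4}; □p ∧ ¬p there: w4:F. ✗
w4: successors {w5}; □p ∧ ¬p there: w5:T. ✓
w5: successors {w6}; □p ∧ ¬p there: w6:F. ✗
w6: successors {w7}; □p ∧ ¬p there: w7:F. ✗
w7: successors {w0}; □p ∧ ¬p there: w0:T. ✓
That's 2 of 8 worlds, so 2/8 = 1/4.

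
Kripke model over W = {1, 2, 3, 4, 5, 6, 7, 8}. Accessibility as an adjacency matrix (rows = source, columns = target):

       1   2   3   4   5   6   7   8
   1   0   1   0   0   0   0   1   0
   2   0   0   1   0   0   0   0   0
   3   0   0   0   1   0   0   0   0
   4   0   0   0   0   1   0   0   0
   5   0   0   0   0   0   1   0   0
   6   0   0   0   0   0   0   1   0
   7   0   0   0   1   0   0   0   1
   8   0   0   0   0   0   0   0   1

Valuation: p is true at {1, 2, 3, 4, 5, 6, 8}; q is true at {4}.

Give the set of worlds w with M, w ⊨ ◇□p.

1: successors {2, 7}; □p there: 2:T, 7:T. ✓
2: successors {3}; □p there: 3:T. ✓
3: successors {4}; □p there: 4:T. ✓
4: successors {5}; □p there: 5:T. ✓
5: successors {6}; □p there: 6:F. ✗
6: successors {7}; □p there: 7:T. ✓
7: successors {4, 8}; □p there: 4:T, 8:T. ✓
8: successors {8}; □p there: 8:T. ✓

{1, 2, 3, 4, 6, 7, 8}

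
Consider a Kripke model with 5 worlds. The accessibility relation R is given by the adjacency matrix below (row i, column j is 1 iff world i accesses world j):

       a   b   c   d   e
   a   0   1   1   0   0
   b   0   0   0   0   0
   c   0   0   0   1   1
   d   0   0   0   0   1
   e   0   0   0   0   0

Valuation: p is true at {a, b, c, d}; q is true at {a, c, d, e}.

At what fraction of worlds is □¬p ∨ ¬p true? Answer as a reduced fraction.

3/5

a: □¬p is F, ¬p is F. ✗
b: □¬p is T, ¬p is F. ✓
c: □¬p is F, ¬p is F. ✗
d: □¬p is T, ¬p is F. ✓
e: □¬p is T, ¬p is T. ✓
That's 3 of 5 worlds, so 3/5.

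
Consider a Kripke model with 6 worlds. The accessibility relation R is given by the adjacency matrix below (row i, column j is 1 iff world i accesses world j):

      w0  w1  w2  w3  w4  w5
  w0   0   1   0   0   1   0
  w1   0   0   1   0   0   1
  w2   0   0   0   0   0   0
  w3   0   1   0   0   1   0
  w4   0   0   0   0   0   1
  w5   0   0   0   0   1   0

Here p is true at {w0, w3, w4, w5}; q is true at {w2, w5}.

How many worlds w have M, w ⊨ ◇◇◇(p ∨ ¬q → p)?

w0: successors {w1, w4}; ◇◇(p ∨ ¬q → p) there: w1:T, w4:T. ✓
w1: successors {w2, w5}; ◇◇(p ∨ ¬q → p) there: w2:F, w5:T. ✓
w2: no successors, so ◇◇◇(p ∨ ¬q → p) fails. ✗
w3: successors {w1, w4}; ◇◇(p ∨ ¬q → p) there: w1:T, w4:T. ✓
w4: successors {w5}; ◇◇(p ∨ ¬q → p) there: w5:T. ✓
w5: successors {w4}; ◇◇(p ∨ ¬q → p) there: w4:T. ✓
Satisfying worlds: {w0, w1, w3, w4, w5}.

5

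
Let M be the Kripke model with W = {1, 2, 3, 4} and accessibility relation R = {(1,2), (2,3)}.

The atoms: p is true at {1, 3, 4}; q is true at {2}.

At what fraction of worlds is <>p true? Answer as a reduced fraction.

1/4

1: successors {2}; p there: 2:F. ✗
2: successors {3}; p there: 3:T. ✓
3: no successors, so <>p fails. ✗
4: no successors, so <>p fails. ✗
That's 1 of 4 worlds, so 1/4.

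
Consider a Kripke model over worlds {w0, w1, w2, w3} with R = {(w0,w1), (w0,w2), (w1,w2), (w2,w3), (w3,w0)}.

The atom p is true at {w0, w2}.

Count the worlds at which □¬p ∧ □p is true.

w0: □¬p is F, □p is F. ✗
w1: □¬p is F, □p is T. ✗
w2: □¬p is T, □p is F. ✗
w3: □¬p is F, □p is T. ✗
Satisfying worlds: ∅.

0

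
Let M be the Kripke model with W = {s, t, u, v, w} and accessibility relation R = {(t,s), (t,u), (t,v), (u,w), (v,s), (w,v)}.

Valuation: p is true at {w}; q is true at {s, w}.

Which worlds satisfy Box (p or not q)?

s: no successors, so Box (p or not q) holds vacuously. ✓
t: successors {s, u, v}; p or not q there: s:F, u:T, v:T. ✗
u: successors {w}; p or not q there: w:T. ✓
v: successors {s}; p or not q there: s:F. ✗
w: successors {v}; p or not q there: v:T. ✓

{s, u, w}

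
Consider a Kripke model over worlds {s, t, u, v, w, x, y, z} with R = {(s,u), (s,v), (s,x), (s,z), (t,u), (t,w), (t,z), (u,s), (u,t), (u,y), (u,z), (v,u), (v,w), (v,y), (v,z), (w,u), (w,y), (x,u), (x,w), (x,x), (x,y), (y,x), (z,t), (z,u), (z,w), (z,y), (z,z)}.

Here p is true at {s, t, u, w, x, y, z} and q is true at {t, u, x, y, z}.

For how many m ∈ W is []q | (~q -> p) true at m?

7

s: []q is F, ~q -> p is T. ✓
t: []q is F, ~q -> p is T. ✓
u: []q is F, ~q -> p is T. ✓
v: []q is F, ~q -> p is F. ✗
w: []q is T, ~q -> p is T. ✓
x: []q is F, ~q -> p is T. ✓
y: []q is T, ~q -> p is T. ✓
z: []q is F, ~q -> p is T. ✓
Satisfying worlds: {s, t, u, w, x, y, z}.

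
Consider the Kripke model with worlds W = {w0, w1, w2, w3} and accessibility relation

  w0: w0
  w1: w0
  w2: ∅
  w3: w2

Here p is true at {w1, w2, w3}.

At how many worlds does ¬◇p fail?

w0: ◇p is F. ✓
w1: ◇p is F. ✓
w2: ◇p is F. ✓
w3: ◇p is T. ✗
Satisfying worlds: {w0, w1, w2}.
So ¬◇p fails at the other 1 world.

1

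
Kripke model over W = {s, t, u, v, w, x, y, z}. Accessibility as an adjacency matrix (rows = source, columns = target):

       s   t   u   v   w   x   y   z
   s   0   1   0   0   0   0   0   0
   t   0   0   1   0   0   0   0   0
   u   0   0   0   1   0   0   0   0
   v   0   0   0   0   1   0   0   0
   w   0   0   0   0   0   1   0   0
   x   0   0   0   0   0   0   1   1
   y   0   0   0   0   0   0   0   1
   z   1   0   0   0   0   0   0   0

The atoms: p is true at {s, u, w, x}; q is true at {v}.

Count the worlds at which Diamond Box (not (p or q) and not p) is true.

3

s: successors {t}; Box (not (p or q) and not p) there: t:F. ✗
t: successors {u}; Box (not (p or q) and not p) there: u:F. ✗
u: successors {v}; Box (not (p or q) and not p) there: v:F. ✗
v: successors {w}; Box (not (p or q) and not p) there: w:F. ✗
w: successors {x}; Box (not (p or q) and not p) there: x:T. ✓
x: successors {y, z}; Box (not (p or q) and not p) there: y:T, z:F. ✓
y: successors {z}; Box (not (p or q) and not p) there: z:F. ✗
z: successors {s}; Box (not (p or q) and not p) there: s:T. ✓
Satisfying worlds: {w, x, z}.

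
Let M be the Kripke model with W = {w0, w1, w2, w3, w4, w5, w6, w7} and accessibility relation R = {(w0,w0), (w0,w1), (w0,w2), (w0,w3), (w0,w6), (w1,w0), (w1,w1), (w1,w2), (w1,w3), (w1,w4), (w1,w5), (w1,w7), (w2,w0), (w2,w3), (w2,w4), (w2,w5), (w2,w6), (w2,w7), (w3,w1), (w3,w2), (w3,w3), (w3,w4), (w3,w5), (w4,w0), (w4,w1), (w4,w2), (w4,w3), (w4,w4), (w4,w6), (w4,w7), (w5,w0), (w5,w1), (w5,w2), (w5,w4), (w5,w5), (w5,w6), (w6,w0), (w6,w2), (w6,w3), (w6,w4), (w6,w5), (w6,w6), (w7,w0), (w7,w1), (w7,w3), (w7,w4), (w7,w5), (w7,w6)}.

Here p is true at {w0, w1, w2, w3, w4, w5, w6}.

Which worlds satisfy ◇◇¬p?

{w0, w1, w2, w3, w4, w5, w6, w7}

w0: successors {w0, w1, w2, w3, w6}; ◇¬p there: w0:F, w1:T, w2:T, w3:F, w6:F. ✓
w1: successors {w0, w1, w2, w3, w4, w5, w7}; ◇¬p there: w0:F, w1:T, w2:T, w3:F, w4:T, w5:F, w7:F. ✓
w2: successors {w0, w3, w4, w5, w6, w7}; ◇¬p there: w0:F, w3:F, w4:T, w5:F, w6:F, w7:F. ✓
w3: successors {w1, w2, w3, w4, w5}; ◇¬p there: w1:T, w2:T, w3:F, w4:T, w5:F. ✓
w4: successors {w0, w1, w2, w3, w4, w6, w7}; ◇¬p there: w0:F, w1:T, w2:T, w3:F, w4:T, w6:F, w7:F. ✓
w5: successors {w0, w1, w2, w4, w5, w6}; ◇¬p there: w0:F, w1:T, w2:T, w4:T, w5:F, w6:F. ✓
w6: successors {w0, w2, w3, w4, w5, w6}; ◇¬p there: w0:F, w2:T, w3:F, w4:T, w5:F, w6:F. ✓
w7: successors {w0, w1, w3, w4, w5, w6}; ◇¬p there: w0:F, w1:T, w3:F, w4:T, w5:F, w6:F. ✓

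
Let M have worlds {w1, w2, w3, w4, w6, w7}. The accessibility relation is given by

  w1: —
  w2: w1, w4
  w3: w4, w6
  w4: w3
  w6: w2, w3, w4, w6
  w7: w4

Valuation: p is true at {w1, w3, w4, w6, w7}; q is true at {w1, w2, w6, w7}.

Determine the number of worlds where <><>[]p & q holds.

3

w1: <><>[]p is F, q is T. ✗
w2: <><>[]p is T, q is T. ✓
w3: <><>[]p is T, q is F. ✗
w4: <><>[]p is T, q is F. ✗
w6: <><>[]p is T, q is T. ✓
w7: <><>[]p is T, q is T. ✓
Satisfying worlds: {w2, w6, w7}.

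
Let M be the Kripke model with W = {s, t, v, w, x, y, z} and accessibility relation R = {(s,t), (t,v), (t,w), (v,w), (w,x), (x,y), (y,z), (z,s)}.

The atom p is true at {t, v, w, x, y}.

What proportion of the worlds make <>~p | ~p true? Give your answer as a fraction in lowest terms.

3/7

s: <>~p is F, ~p is T. ✓
t: <>~p is F, ~p is F. ✗
v: <>~p is F, ~p is F. ✗
w: <>~p is F, ~p is F. ✗
x: <>~p is F, ~p is F. ✗
y: <>~p is T, ~p is F. ✓
z: <>~p is T, ~p is T. ✓
That's 3 of 7 worlds, so 3/7.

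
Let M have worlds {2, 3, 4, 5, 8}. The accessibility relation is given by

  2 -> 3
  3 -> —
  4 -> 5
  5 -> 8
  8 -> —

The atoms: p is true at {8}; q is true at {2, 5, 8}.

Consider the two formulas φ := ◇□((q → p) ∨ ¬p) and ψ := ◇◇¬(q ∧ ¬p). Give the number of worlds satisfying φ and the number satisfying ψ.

For ◇□((q → p) ∨ ¬p):
2: successors {3}; □((q → p) ∨ ¬p) there: 3:T. ✓
3: no successors, so ◇□((q → p) ∨ ¬p) fails. ✗
4: successors {5}; □((q → p) ∨ ¬p) there: 5:T. ✓
5: successors {8}; □((q → p) ∨ ¬p) there: 8:T. ✓
8: no successors, so ◇□((q → p) ∨ ¬p) fails. ✗
— 3 worlds.
For ◇◇¬(q ∧ ¬p):
2: successors {3}; ◇¬(q ∧ ¬p) there: 3:F. ✗
3: no successors, so ◇◇¬(q ∧ ¬p) fails. ✗
4: successors {5}; ◇¬(q ∧ ¬p) there: 5:T. ✓
5: successors {8}; ◇¬(q ∧ ¬p) there: 8:F. ✗
8: no successors, so ◇◇¬(q ∧ ¬p) fails. ✗
— 1 world.

3 and 1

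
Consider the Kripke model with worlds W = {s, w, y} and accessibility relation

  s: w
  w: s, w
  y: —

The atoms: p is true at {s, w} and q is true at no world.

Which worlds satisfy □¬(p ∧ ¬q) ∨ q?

{y}

s: □¬(p ∧ ¬q) is F, q is F. ✗
w: □¬(p ∧ ¬q) is F, q is F. ✗
y: □¬(p ∧ ¬q) is T, q is F. ✓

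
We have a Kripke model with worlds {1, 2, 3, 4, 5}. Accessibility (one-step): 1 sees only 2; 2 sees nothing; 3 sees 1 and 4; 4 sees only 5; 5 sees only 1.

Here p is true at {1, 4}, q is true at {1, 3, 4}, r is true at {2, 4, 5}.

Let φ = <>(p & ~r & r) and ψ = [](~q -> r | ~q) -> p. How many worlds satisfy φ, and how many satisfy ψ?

0 and 2

For <>(p & ~r & r):
1: successors {2}; p & ~r & r there: 2:F. ✗
2: no successors, so <>(p & ~r & r) fails. ✗
3: successors {1, 4}; p & ~r & r there: 1:F, 4:F. ✗
4: successors {5}; p & ~r & r there: 5:F. ✗
5: successors {1}; p & ~r & r there: 1:F. ✗
— 0 worlds.
For [](~q -> r | ~q) -> p:
1: [](~q -> r | ~q) is T, p is T. ✓
2: [](~q -> r | ~q) is T, p is F. ✗
3: [](~q -> r | ~q) is T, p is F. ✗
4: [](~q -> r | ~q) is T, p is T. ✓
5: [](~q -> r | ~q) is T, p is F. ✗
— 2 worlds.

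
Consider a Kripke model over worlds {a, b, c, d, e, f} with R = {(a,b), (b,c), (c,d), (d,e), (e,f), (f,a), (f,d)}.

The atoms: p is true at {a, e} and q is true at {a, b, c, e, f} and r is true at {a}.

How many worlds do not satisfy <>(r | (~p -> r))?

a: successors {b}; r | (~p -> r) there: b:F. ✗
b: successors {c}; r | (~p -> r) there: c:F. ✗
c: successors {d}; r | (~p -> r) there: d:F. ✗
d: successors {e}; r | (~p -> r) there: e:T. ✓
e: successors {f}; r | (~p -> r) there: f:F. ✗
f: successors {a, d}; r | (~p -> r) there: a:T, d:F. ✓
Satisfying worlds: {d, f}.
So <>(r | (~p -> r)) fails at the other 4 worlds.

4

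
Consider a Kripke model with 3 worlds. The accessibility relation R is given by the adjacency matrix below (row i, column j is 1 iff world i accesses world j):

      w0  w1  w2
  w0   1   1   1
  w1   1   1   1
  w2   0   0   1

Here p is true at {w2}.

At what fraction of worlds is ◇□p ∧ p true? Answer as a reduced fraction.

w0: ◇□p is T, p is F. ✗
w1: ◇□p is T, p is F. ✗
w2: ◇□p is T, p is T. ✓
That's 1 of 3 worlds, so 1/3.

1/3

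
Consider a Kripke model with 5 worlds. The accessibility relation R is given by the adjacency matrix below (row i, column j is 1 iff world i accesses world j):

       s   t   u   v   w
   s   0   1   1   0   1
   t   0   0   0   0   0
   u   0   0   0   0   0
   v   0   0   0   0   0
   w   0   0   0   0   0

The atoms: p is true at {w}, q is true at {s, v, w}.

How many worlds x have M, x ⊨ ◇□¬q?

s: successors {t, u, w}; □¬q there: t:T, u:T, w:T. ✓
t: no successors, so ◇□¬q fails. ✗
u: no successors, so ◇□¬q fails. ✗
v: no successors, so ◇□¬q fails. ✗
w: no successors, so ◇□¬q fails. ✗
Satisfying worlds: {s}.

1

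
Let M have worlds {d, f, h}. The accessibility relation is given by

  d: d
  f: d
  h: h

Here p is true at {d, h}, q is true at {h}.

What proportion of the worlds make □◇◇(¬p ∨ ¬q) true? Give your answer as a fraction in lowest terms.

d: successors {d}; ◇◇(¬p ∨ ¬q) there: d:T. ✓
f: successors {d}; ◇◇(¬p ∨ ¬q) there: d:T. ✓
h: successors {h}; ◇◇(¬p ∨ ¬q) there: h:F. ✗
That's 2 of 3 worlds, so 2/3.

2/3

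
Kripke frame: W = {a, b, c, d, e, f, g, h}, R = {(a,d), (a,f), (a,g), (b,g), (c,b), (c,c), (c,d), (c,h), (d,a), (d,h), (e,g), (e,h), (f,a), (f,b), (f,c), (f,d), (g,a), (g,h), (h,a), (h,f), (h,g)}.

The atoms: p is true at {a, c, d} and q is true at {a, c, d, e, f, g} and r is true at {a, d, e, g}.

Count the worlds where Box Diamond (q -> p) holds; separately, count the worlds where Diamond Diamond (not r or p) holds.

6 and 8

For Box Diamond (q -> p):
a: successors {d, f, g}; Diamond (q -> p) there: d:T, f:T, g:T. ✓
b: successors {g}; Diamond (q -> p) there: g:T. ✓
c: successors {b, c, d, h}; Diamond (q -> p) there: b:F, c:T, d:T, h:T. ✗
d: successors {a, h}; Diamond (q -> p) there: a:T, h:T. ✓
e: successors {g, h}; Diamond (q -> p) there: g:T, h:T. ✓
f: successors {a, b, c, d}; Diamond (q -> p) there: a:T, b:F, c:T, d:T. ✗
g: successors {a, h}; Diamond (q -> p) there: a:T, h:T. ✓
h: successors {a, f, g}; Diamond (q -> p) there: a:T, f:T, g:T. ✓
— 6 worlds.
For Diamond Diamond (not r or p):
a: successors {d, f, g}; Diamond (not r or p) there: d:T, f:T, g:T. ✓
b: successors {g}; Diamond (not r or p) there: g:T. ✓
c: successors {b, c, d, h}; Diamond (not r or p) there: b:F, c:T, d:T, h:T. ✓
d: successors {a, h}; Diamond (not r or p) there: a:T, h:T. ✓
e: successors {g, h}; Diamond (not r or p) there: g:T, h:T. ✓
f: successors {a, b, c, d}; Diamond (not r or p) there: a:T, b:F, c:T, d:T. ✓
g: successors {a, h}; Diamond (not r or p) there: a:T, h:T. ✓
h: successors {a, f, g}; Diamond (not r or p) there: a:T, f:T, g:T. ✓
— 8 worlds.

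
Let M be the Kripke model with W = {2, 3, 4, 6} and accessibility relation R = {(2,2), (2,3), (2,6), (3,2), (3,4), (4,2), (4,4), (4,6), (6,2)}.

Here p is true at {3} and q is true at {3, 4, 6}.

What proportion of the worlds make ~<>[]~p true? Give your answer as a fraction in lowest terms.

2: <>[]~p is T. ✗
3: <>[]~p is T. ✗
4: <>[]~p is T. ✗
6: <>[]~p is F. ✓
That's 1 of 4 worlds, so 1/4.

1/4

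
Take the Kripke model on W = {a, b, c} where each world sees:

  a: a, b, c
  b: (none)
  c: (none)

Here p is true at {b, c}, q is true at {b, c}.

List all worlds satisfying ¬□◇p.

{a}

a: □◇p is F. ✓
b: □◇p is T. ✗
c: □◇p is T. ✗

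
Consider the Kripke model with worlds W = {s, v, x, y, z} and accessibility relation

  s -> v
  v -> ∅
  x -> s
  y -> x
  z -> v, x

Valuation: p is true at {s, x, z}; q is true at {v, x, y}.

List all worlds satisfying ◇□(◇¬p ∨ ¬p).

{s, x, y, z}

s: successors {v}; □(◇¬p ∨ ¬p) there: v:T. ✓
v: no successors, so ◇□(◇¬p ∨ ¬p) fails. ✗
x: successors {s}; □(◇¬p ∨ ¬p) there: s:T. ✓
y: successors {x}; □(◇¬p ∨ ¬p) there: x:T. ✓
z: successors {v, x}; □(◇¬p ∨ ¬p) there: v:T, x:T. ✓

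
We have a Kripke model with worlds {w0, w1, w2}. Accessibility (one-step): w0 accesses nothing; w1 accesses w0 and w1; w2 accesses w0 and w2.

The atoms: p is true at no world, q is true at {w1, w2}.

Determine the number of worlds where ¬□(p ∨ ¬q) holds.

2

w0: □(p ∨ ¬q) is T. ✗
w1: □(p ∨ ¬q) is F. ✓
w2: □(p ∨ ¬q) is F. ✓
Satisfying worlds: {w1, w2}.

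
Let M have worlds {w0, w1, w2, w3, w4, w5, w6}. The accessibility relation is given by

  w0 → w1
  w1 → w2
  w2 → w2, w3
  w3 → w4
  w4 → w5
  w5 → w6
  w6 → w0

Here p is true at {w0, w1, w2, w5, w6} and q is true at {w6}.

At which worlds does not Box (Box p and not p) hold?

{w0, w1, w2, w4, w5, w6}

w0: Box (Box p and not p) is F. ✓
w1: Box (Box p and not p) is F. ✓
w2: Box (Box p and not p) is F. ✓
w3: Box (Box p and not p) is T. ✗
w4: Box (Box p and not p) is F. ✓
w5: Box (Box p and not p) is F. ✓
w6: Box (Box p and not p) is F. ✓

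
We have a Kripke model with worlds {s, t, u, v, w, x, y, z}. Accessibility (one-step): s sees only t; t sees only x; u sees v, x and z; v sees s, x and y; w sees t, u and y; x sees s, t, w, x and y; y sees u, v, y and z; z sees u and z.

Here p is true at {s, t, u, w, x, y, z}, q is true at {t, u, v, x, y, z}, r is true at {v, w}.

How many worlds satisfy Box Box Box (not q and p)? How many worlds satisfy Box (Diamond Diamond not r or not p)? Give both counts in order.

0 and 8

For Box Box Box (not q and p):
s: successors {t}; Box Box (not q and p) there: t:F. ✗
t: successors {x}; Box Box (not q and p) there: x:F. ✗
u: successors {v, x, z}; Box Box (not q and p) there: v:F, x:F, z:F. ✗
v: successors {s, x, y}; Box Box (not q and p) there: s:F, x:F, y:F. ✗
w: successors {t, u, y}; Box Box (not q and p) there: t:F, u:F, y:F. ✗
x: successors {s, t, w, x, y}; Box Box (not q and p) there: s:F, t:F, w:F, x:F, y:F. ✗
y: successors {u, v, y, z}; Box Box (not q and p) there: u:F, v:F, y:F, z:F. ✗
z: successors {u, z}; Box Box (not q and p) there: u:F, z:F. ✗
— 0 worlds.
For Box (Diamond Diamond not r or not p):
s: successors {t}; Diamond Diamond not r or not p there: t:T. ✓
t: successors {x}; Diamond Diamond not r or not p there: x:T. ✓
u: successors {v, x, z}; Diamond Diamond not r or not p there: v:T, x:T, z:T. ✓
v: successors {s, x, y}; Diamond Diamond not r or not p there: s:T, x:T, y:T. ✓
w: successors {t, u, y}; Diamond Diamond not r or not p there: t:T, u:T, y:T. ✓
x: successors {s, t, w, x, y}; Diamond Diamond not r or not p there: s:T, t:T, w:T, x:T, y:T. ✓
y: successors {u, v, y, z}; Diamond Diamond not r or not p there: u:T, v:T, y:T, z:T. ✓
z: successors {u, z}; Diamond Diamond not r or not p there: u:T, z:T. ✓
— 8 worlds.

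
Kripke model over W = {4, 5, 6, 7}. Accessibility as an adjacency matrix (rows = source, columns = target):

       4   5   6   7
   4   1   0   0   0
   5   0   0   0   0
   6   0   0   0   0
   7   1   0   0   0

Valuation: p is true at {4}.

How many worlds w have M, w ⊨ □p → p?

1

4: □p is T, p is T. ✓
5: □p is T, p is F. ✗
6: □p is T, p is F. ✗
7: □p is T, p is F. ✗
Satisfying worlds: {4}.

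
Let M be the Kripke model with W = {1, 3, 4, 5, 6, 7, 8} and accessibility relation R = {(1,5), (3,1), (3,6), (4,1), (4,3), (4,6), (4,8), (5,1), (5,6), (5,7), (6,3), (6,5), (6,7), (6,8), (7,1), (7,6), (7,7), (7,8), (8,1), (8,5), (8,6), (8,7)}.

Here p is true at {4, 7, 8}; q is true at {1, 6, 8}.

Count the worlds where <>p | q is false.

1

1: <>p is F, q is T. ✓
3: <>p is F, q is F. ✗
4: <>p is T, q is F. ✓
5: <>p is T, q is F. ✓
6: <>p is T, q is T. ✓
7: <>p is T, q is F. ✓
8: <>p is T, q is T. ✓
Satisfying worlds: {1, 4, 5, 6, 7, 8}.
So <>p | q fails at the other 1 world.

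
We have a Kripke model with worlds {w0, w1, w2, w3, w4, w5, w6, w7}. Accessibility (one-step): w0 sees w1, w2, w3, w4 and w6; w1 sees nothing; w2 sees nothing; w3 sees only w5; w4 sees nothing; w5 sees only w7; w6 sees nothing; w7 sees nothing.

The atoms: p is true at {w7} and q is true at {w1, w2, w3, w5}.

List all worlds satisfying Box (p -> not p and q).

w0: successors {w1, w2, w3, w4, w6}; p -> not p and q there: w1:T, w2:T, w3:T, w4:T, w6:T. ✓
w1: no successors, so Box (p -> not p and q) holds vacuously. ✓
w2: no successors, so Box (p -> not p and q) holds vacuously. ✓
w3: successors {w5}; p -> not p and q there: w5:T. ✓
w4: no successors, so Box (p -> not p and q) holds vacuously. ✓
w5: successors {w7}; p -> not p and q there: w7:F. ✗
w6: no successors, so Box (p -> not p and q) holds vacuously. ✓
w7: no successors, so Box (p -> not p and q) holds vacuously. ✓

{w0, w1, w2, w3, w4, w6, w7}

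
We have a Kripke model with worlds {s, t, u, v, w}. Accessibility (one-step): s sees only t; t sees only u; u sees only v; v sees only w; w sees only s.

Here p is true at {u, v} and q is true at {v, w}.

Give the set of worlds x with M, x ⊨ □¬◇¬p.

{s, t}

s: successors {t}; ¬◇¬p there: t:T. ✓
t: successors {u}; ¬◇¬p there: u:T. ✓
u: successors {v}; ¬◇¬p there: v:F. ✗
v: successors {w}; ¬◇¬p there: w:F. ✗
w: successors {s}; ¬◇¬p there: s:F. ✗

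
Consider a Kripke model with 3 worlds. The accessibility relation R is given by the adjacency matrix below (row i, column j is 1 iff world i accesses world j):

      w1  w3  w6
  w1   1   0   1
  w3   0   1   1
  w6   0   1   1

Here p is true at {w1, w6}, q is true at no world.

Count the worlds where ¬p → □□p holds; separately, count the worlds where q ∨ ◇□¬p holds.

2 and 0

For ¬p → □□p:
w1: ¬p is F, □□p is F. ✓
w3: ¬p is T, □□p is F. ✗
w6: ¬p is F, □□p is F. ✓
— 2 worlds.
For q ∨ ◇□¬p:
w1: q is F, ◇□¬p is F. ✗
w3: q is F, ◇□¬p is F. ✗
w6: q is F, ◇□¬p is F. ✗
— 0 worlds.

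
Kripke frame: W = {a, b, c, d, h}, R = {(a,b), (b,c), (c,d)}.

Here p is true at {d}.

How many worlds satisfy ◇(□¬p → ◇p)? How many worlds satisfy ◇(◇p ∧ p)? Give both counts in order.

1 and 0

For ◇(□¬p → ◇p):
a: successors {b}; □¬p → ◇p there: b:F. ✗
b: successors {c}; □¬p → ◇p there: c:T. ✓
c: successors {d}; □¬p → ◇p there: d:F. ✗
d: no successors, so ◇(□¬p → ◇p) fails. ✗
h: no successors, so ◇(□¬p → ◇p) fails. ✗
— 1 world.
For ◇(◇p ∧ p):
a: successors {b}; ◇p ∧ p there: b:F. ✗
b: successors {c}; ◇p ∧ p there: c:F. ✗
c: successors {d}; ◇p ∧ p there: d:F. ✗
d: no successors, so ◇(◇p ∧ p) fails. ✗
h: no successors, so ◇(◇p ∧ p) fails. ✗
— 0 worlds.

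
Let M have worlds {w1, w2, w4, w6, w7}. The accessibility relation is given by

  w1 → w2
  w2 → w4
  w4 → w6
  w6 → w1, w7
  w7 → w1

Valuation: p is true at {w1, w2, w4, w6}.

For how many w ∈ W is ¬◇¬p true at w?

w1: ◇¬p is F. ✓
w2: ◇¬p is F. ✓
w4: ◇¬p is F. ✓
w6: ◇¬p is T. ✗
w7: ◇¬p is F. ✓
Satisfying worlds: {w1, w2, w4, w7}.

4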